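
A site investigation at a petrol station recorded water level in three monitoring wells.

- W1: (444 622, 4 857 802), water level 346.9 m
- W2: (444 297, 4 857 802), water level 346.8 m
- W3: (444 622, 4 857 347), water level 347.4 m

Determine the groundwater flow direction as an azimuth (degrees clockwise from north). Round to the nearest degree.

∂h/∂x = (346.8 − 346.9) / (444297 − 444622) = +0.0003077
∂h/∂y = (347.4 − 346.9) / (4857347 − 4857802) = -0.001099
Flow direction (−∇h) has components (-0.0003077 E, +0.001099 N).
Azimuth = atan2(E, N) = atan2(-0.0003077, +0.001099) = 344.4° ≈ 344°.

344°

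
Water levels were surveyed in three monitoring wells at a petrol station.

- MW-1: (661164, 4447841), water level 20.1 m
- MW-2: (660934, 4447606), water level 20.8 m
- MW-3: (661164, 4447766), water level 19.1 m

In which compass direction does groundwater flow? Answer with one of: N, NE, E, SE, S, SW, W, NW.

Three-point gradient (reference MW-1): Δ to MW-2 = (-230, -235, +0.7), Δ to MW-3 = (0, -75, -1.0).
∂h/∂x = -0.01667, ∂h/∂y = +0.01333 (det = 17250).
Flow = −∇h = (+0.01667 east, -0.01333 north), which points southeast.

SE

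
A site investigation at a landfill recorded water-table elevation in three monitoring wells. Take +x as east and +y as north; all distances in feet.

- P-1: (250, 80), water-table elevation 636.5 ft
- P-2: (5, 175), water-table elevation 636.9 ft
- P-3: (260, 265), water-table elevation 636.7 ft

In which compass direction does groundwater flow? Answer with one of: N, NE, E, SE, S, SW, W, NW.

SE

With h = a·x + b·y + c and P-1 as origin, the differences give:
  (-245)·a + 95·b = +0.4
  10·a + 185·b = +0.2
Eliminate b (×185 and ×95, subtract): -46275·a = 55.00 → a = ∂h/∂x = -0.001189
Back-substitute: b = ∂h/∂y = +0.001145.
Flow = −∇h = (+0.001189 east, -0.001145 north), which points southeast.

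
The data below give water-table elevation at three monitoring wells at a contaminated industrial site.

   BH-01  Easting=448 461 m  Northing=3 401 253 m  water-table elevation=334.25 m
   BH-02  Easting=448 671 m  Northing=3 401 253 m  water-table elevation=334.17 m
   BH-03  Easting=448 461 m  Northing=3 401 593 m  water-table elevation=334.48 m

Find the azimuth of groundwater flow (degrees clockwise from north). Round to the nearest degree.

∂h/∂x = (334.17 − 334.25) / (448671 − 448461) = -0.0003810
∂h/∂y = (334.48 − 334.25) / (3401593 − 3401253) = +0.0006765
Flow direction (−∇h) has components (+0.0003810 E, -0.0006765 N).
Azimuth = atan2(E, N) = atan2(+0.0003810, -0.0006765) = 150.6° ≈ 151°.

151°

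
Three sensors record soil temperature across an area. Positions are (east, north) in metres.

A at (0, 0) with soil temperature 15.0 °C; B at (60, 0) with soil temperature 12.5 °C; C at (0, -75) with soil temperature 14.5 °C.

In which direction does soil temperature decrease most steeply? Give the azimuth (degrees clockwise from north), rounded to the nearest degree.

∂T/∂x = (12.5 − 15.0) / (60 − 0) = -0.04167
∂T/∂y = (14.5 − 15.0) / (-75 − 0) = +0.006667
Steepest decrease is along −∇f: components (+0.04167 E, -0.006667 N).
Azimuth = atan2(+0.04167, -0.006667) = 99.1° ≈ 099°.

099°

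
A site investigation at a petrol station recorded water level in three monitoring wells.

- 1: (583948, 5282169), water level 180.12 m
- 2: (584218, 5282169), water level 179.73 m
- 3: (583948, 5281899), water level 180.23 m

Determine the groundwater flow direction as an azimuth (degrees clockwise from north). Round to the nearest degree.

∂h/∂x = (179.73 − 180.12) / (584218 − 583948) = -0.001444
∂h/∂y = (180.23 − 180.12) / (5281899 − 5282169) = -0.0004074
Flow direction (−∇h) has components (+0.001444 E, +0.0004074 N).
Azimuth = atan2(E, N) = atan2(+0.001444, +0.0004074) = 74.2° ≈ 074°.

074°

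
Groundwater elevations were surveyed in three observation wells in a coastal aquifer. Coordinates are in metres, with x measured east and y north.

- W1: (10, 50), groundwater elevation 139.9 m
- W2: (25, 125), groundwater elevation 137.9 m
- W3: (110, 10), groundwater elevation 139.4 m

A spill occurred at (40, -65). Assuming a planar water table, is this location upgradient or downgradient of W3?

Differences from W1: to W2 (Δx, Δy, Δh) = (15, 75, -2.0); to W3 = (100, -40, -0.5).
Determinant of the coordinate differences = 15·(-40) − 100·75 = -8100.
∂h/∂x = [(-2.0)·(-40) − (-0.5)·75] / -8100 = -0.01451
∂h/∂y = [15·(-0.5) − 100·(-2.0)] / -8100 = -0.02377
Head at (40, -65) = 139.9 + (-0.01451)·(30) + (-0.02377)·(-115) = 142.20 m.
That is higher than the 139.4 m at W3, so the point is upgradient.

upgradient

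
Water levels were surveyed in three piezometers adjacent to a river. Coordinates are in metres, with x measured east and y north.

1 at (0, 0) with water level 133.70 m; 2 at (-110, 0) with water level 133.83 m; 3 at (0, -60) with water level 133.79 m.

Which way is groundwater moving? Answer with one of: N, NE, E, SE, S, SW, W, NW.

NE

∂h/∂x = (133.83 − 133.70) / (-110 − 0) = -0.001182
∂h/∂y = (133.79 − 133.70) / (-60 − 0) = -0.001500
Flow = −∇h = (+0.001182 east, +0.001500 north), which points northeast.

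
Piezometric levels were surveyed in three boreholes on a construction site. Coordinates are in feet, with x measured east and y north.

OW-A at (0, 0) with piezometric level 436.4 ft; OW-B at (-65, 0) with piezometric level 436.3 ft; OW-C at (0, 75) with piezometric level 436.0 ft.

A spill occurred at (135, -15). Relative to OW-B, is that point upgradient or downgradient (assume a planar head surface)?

upgradient

∂h/∂x = (436.3 − 436.4) / (-65 − 0) = +0.001538
∂h/∂y = (436.0 − 436.4) / (75 − 0) = -0.005333
Head at (135, -15) = 436.4 + (+0.001538)·(135) + (-0.005333)·(-15) = 436.69 ft.
That is higher than the 436.3 ft at OW-B, so the point is upgradient.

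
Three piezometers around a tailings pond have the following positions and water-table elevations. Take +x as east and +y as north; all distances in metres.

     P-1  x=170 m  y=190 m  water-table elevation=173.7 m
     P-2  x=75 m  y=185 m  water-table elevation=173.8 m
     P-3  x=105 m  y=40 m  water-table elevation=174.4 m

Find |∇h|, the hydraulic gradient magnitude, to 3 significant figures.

With h = a·x + b·y + c and P-1 as origin, the differences give:
  (-95)·a + (-5)·b = +0.1
  (-65)·a + (-150)·b = +0.7
Eliminate b (×(-150) and ×(-5), subtract): 13925·a = -11.50 → a = ∂h/∂x = -0.0008259
Back-substitute: b = ∂h/∂y = -0.004309.
|∇h| = √(-0.0008259² + -0.004309²) = 0.004387

0.00439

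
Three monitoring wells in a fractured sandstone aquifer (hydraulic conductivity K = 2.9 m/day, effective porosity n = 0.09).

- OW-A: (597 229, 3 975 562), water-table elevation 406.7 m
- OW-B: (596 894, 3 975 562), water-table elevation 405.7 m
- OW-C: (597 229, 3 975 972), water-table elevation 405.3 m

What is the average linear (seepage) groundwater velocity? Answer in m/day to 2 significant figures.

0.15 m/day

∂h/∂x = (405.7 − 406.7) / (596894 − 597229) = +0.002985
∂h/∂y = (405.3 − 406.7) / (3975972 − 3975562) = -0.003415
|∇h| = √(0.002985² + -0.003415²) = 0.004536
Seepage velocity v = K·i/n = 2.9 × 0.004536 / 0.09 = 0.1462 m/day.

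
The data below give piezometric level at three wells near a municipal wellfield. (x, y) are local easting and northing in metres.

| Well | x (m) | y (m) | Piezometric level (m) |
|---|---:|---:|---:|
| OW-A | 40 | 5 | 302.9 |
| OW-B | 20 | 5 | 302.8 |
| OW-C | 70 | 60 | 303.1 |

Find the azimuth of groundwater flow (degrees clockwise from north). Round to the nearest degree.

260°

Taking OW-A as reference: OW-B−OW-A = (-20, 0, -0.1); OW-C−OW-A = (30, 55, +0.2).
Solve a·Δx + b·Δy = Δh: det = (-20)·55 − 30·0 = -1100.
∂h/∂x = [(-0.1)·55 − (+0.2)·0] / -1100 = +0.005000
∂h/∂y = [(-20)·(+0.2) − 30·(-0.1)] / -1100 = +0.0009091
Flow direction (−∇h) has components (-0.005000 E, -0.0009091 N).
Azimuth = atan2(E, N) = atan2(-0.005000, -0.0009091) = 259.7° ≈ 260°.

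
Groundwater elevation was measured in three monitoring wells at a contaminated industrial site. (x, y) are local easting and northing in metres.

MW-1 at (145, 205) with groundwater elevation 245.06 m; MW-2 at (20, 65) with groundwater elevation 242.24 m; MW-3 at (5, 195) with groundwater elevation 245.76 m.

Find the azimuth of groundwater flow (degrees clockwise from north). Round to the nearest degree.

165°

Differences from MW-1: to MW-2 (Δx, Δy, Δh) = (-125, -140, -2.82); to MW-3 = (-140, -10, +0.70).
Determinant of the coordinate differences = (-125)·(-10) − (-140)·(-140) = -18350.
∂h/∂x = [(-2.82)·(-10) − (+0.70)·(-140)] / -18350 = -0.006877
∂h/∂y = [(-125)·(+0.70) − (-140)·(-2.82)] / -18350 = +0.02628
Flow direction (−∇h) has components (+0.006877 E, -0.02628 N).
Azimuth = atan2(E, N) = atan2(+0.006877, -0.02628) = 165.3° ≈ 165°.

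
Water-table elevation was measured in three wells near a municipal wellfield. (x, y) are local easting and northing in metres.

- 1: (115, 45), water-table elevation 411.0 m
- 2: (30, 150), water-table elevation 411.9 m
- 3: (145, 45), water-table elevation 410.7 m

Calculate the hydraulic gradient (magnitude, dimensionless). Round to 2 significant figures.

0.010

With h = a·x + b·y + c and 1 as origin, the differences give:
  (-85)·a + 105·b = +0.9
  30·a + 0·b = -0.3
Eliminate b (×0 and ×105, subtract): -3150·a = 31.50 → a = ∂h/∂x = -0.01000
Back-substitute: b = ∂h/∂y = +0.0004762.
|∇h| = √(-0.01000² + 0.0004762²) = 0.01001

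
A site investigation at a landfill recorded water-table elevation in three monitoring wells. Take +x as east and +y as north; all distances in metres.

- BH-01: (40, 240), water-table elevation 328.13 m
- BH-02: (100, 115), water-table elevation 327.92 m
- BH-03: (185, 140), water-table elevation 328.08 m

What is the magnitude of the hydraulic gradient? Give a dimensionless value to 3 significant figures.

With h = a·x + b·y + c and BH-01 as origin, the differences give:
  60·a + (-125)·b = -0.21
  145·a + (-100)·b = -0.05
Eliminate b (×(-100) and ×(-125), subtract): 12125·a = 14.750 → a = ∂h/∂x = +0.001216
Back-substitute: b = ∂h/∂y = +0.002264.
|∇h| = √(0.001216² + 0.002264²) = 0.00257

0.00257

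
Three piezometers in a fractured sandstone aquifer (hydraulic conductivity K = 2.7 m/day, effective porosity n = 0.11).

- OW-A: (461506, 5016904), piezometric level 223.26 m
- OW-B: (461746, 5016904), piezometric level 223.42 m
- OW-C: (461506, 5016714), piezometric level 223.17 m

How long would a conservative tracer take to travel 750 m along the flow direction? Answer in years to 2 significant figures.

100 years

∂h/∂x = (223.42 − 223.26) / (461746 − 461506) = +0.0006667
∂h/∂y = (223.17 − 223.26) / (5016714 − 5016904) = +0.0004737
|∇h| = √(0.0006667² + 0.0004737²) = 0.0008179
Seepage velocity v = K·i/n = 2.7 × 0.0008179 / 0.11 = 0.02008 m/day.
t = 750 / 0.02008 = 3.735e+04 days = 102 years.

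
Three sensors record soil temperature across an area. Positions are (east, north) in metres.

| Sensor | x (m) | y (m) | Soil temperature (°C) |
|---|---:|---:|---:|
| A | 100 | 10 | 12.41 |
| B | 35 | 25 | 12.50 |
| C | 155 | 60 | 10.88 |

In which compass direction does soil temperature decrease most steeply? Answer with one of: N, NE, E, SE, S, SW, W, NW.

Three-point gradient (reference A): Δ to B = (-65, 15, +0.09), Δ to C = (55, 50, -1.53).
∂T/∂x = -0.006736, ∂T/∂y = -0.02319 (det = -4075).
Steepest decrease is along −∇f = (+0.006736 E, +0.02319 N) → north.

N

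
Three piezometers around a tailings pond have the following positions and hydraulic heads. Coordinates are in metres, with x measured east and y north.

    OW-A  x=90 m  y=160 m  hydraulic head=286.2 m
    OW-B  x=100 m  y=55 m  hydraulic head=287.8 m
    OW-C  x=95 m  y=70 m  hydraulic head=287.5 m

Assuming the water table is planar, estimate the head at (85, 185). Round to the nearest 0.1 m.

285.8 m

Differences from OW-A: to OW-B (Δx, Δy, Δh) = (10, -105, +1.6); to OW-C = (5, -90, +1.3).
Determinant of the coordinate differences = 10·(-90) − 5·(-105) = -375.
∂h/∂x = [(+1.6)·(-90) − (+1.3)·(-105)] / -375 = +0.02000
∂h/∂y = [10·(+1.3) − 5·(+1.6)] / -375 = -0.01333
h(85, 185) = 286.2 + (+0.02000)·(-5) + (-0.01333)·(25) = 286.2 -0.100 -0.333 = 285.767 m.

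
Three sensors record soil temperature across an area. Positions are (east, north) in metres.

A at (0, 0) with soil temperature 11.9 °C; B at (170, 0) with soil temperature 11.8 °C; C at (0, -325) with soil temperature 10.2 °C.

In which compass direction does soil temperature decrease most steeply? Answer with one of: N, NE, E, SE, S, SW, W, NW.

∂T/∂x = (11.8 − 11.9) / (170 − 0) = -0.0005882
∂T/∂y = (10.2 − 11.9) / (-325 − 0) = +0.005231
Steepest decrease is along −∇f = (+0.0005882 E, -0.005231 N) → south.

S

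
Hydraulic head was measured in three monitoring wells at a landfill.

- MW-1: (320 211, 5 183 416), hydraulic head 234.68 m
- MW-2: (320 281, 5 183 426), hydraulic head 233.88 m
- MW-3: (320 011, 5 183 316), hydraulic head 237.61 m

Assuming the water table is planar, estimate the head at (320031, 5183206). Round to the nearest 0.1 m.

Three-point gradient (reference MW-1): Δ to MW-2 = (70, 10, -0.80), Δ to MW-3 = (-200, -100, +2.93).
∂h/∂x = -0.01014, ∂h/∂y = -0.009020 (det = -5000).
h(320031, 5183206) = 234.68 + (-0.01014)·(-180) + (-0.009020)·(-210) = 234.68 +1.825 +1.894 = 238.399 m.

238.4 m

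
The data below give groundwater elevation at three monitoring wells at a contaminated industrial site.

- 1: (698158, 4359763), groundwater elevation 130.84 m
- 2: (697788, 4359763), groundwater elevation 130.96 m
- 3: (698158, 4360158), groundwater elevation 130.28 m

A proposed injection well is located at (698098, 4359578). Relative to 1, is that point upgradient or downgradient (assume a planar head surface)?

∂h/∂x = (130.96 − 130.84) / (697788 − 698158) = -0.0003243
∂h/∂y = (130.28 − 130.84) / (4360158 − 4359763) = -0.001418
Head at (698098, 4359578) = 130.84 + (-0.0003243)·(-60) + (-0.001418)·(-185) = 131.12 m.
That is higher than the 130.84 m at 1, so the point is upgradient.

upgradient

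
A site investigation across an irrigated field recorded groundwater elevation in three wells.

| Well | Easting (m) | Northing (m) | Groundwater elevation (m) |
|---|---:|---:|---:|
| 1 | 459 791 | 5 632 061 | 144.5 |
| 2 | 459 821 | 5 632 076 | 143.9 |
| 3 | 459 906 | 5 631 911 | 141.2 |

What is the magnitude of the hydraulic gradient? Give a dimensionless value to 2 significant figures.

0.023

Taking 1 as reference: 2−1 = (30, 15, -0.6); 3−1 = (115, -150, -3.3).
Solve a·Δx + b·Δy = Δh: det = 30·(-150) − 115·15 = -6225.
∂h/∂x = [(-0.6)·(-150) − (-3.3)·15] / -6225 = -0.02241
∂h/∂y = [30·(-3.3) − 115·(-0.6)] / -6225 = +0.004819
|∇h| = √(-0.02241² + 0.004819²) = 0.02292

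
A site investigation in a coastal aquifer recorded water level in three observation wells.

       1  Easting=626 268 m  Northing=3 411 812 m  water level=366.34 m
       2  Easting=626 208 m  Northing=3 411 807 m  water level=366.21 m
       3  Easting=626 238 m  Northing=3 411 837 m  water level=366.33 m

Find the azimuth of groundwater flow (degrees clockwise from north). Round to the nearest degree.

225°

Differences from 1: to 2 (Δx, Δy, Δh) = (-60, -5, -0.13); to 3 = (-30, 25, -0.01).
Determinant of the coordinate differences = (-60)·25 − (-30)·(-5) = -1650.
∂h/∂x = [(-0.13)·25 − (-0.01)·(-5)] / -1650 = +0.002000
∂h/∂y = [(-60)·(-0.01) − (-30)·(-0.13)] / -1650 = +0.002000
Flow direction (−∇h) has components (-0.002000 E, -0.002000 N).
Azimuth = atan2(E, N) = atan2(-0.002000, -0.002000) = 225.0° ≈ 225°.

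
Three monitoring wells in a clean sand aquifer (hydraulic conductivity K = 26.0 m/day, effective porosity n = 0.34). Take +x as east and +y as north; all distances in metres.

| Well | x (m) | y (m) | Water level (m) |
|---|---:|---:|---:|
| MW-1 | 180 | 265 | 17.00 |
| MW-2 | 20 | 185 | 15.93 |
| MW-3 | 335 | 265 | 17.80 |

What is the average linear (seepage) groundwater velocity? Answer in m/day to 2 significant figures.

Three-point gradient (reference MW-1): Δ to MW-2 = (-160, -80, -1.07), Δ to MW-3 = (155, 0, +0.80).
∂h/∂x = +0.005161, ∂h/∂y = +0.003052 (det = 12400).
|∇h| = √(0.005161² + 0.003052²) = 0.005996
Seepage velocity v = K·i/n = 26.0 × 0.005996 / 0.34 = 0.4585 m/day.

0.46 m/day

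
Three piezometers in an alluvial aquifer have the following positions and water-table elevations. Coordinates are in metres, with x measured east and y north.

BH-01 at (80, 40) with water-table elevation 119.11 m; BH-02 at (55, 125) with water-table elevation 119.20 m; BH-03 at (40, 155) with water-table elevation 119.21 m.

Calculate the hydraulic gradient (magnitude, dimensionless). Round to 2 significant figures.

With h = a·x + b·y + c and BH-01 as origin, the differences give:
  (-25)·a + 85·b = +0.09
  (-40)·a + 115·b = +0.10
Eliminate b (×115 and ×85, subtract): 525·a = 1.850 → a = ∂h/∂x = +0.003524
Back-substitute: b = ∂h/∂y = +0.002095.
|∇h| = √(0.003524² + 0.002095²) = 0.0041

0.0041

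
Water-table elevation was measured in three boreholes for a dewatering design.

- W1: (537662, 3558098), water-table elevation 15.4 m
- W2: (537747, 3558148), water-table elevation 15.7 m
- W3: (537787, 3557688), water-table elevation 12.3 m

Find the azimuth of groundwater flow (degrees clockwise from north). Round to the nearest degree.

174°

With h = a·x + b·y + c and W1 as origin, the differences give:
  85·a + 50·b = +0.3
  125·a + (-410)·b = -3.1
Eliminate b (×(-410) and ×50, subtract): -41100·a = 32.00 → a = ∂h/∂x = -0.0007786
Back-substitute: b = ∂h/∂y = +0.007324.
Flow direction (−∇h) has components (+0.0007786 E, -0.007324 N).
Azimuth = atan2(E, N) = atan2(+0.0007786, -0.007324) = 173.9° ≈ 174°.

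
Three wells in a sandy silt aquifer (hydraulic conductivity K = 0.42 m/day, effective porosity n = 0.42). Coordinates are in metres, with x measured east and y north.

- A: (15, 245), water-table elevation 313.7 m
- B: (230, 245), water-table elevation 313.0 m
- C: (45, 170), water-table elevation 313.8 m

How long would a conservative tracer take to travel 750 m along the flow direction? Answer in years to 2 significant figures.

490 years

Taking A as reference: B−A = (215, 0, -0.7); C−A = (30, -75, +0.1).
Solve a·Δx + b·Δy = Δh: det = 215·(-75) − 30·0 = -16125.
∂h/∂x = [(-0.7)·(-75) − (+0.1)·0] / -16125 = -0.003256
∂h/∂y = [215·(+0.1) − 30·(-0.7)] / -16125 = -0.002636
|∇h| = √(-0.003256² + -0.002636²) = 0.004189
Seepage velocity v = K·i/n = 0.42 × 0.004189 / 0.42 = 0.004189 m/day.
t = 750 / 0.004189 = 1.79e+05 days = 490 years.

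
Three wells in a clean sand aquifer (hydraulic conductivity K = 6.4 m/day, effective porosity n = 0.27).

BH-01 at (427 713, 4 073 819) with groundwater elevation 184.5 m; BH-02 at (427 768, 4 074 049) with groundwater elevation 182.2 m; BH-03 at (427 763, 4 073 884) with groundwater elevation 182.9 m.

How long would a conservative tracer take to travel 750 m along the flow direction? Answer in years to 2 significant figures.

3.1 years

Taking BH-01 as reference: BH-02−BH-01 = (55, 230, -2.3); BH-03−BH-01 = (50, 65, -1.6).
Solve a·Δx + b·Δy = Δh: det = 55·65 − 50·230 = -7925.
∂h/∂x = [(-2.3)·65 − (-1.6)·230] / -7925 = -0.02757
∂h/∂y = [55·(-1.6) − 50·(-2.3)] / -7925 = -0.003407
|∇h| = √(-0.02757² + -0.003407²) = 0.02778
Seepage velocity v = K·i/n = 6.4 × 0.02778 / 0.27 = 0.6585 m/day.
t = 750 / 0.6585 = 1139 days = 3.12 years.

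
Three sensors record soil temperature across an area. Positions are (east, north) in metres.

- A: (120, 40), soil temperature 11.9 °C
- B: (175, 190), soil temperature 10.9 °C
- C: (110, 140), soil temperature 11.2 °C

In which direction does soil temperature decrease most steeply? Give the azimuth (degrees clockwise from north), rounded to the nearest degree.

354°

Taking A as reference: B−A = (55, 150, -1.0); C−A = (-10, 100, -0.7).
Solve a·Δx + b·Δy = ΔT: det = 55·100 − (-10)·150 = 7000.
∂T/∂x = [(-1.0)·100 − (-0.7)·150] / 7000 = +0.0007143
∂T/∂y = [55·(-0.7) − (-10)·(-1.0)] / 7000 = -0.006929
Steepest decrease is along −∇f: components (-0.0007143 E, +0.006929 N).
Azimuth = atan2(-0.0007143, +0.006929) = 354.1° ≈ 354°.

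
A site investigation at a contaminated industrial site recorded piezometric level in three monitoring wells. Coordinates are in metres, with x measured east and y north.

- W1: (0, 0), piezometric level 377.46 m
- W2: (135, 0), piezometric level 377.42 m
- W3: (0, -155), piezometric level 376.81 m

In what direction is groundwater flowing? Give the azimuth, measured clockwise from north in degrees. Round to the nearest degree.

∂h/∂x = (377.42 − 377.46) / (135 − 0) = -0.0002963
∂h/∂y = (376.81 − 377.46) / (-155 − 0) = +0.004194
Flow direction (−∇h) has components (+0.0002963 E, -0.004194 N).
Azimuth = atan2(E, N) = atan2(+0.0002963, -0.004194) = 176.0° ≈ 176°.

176°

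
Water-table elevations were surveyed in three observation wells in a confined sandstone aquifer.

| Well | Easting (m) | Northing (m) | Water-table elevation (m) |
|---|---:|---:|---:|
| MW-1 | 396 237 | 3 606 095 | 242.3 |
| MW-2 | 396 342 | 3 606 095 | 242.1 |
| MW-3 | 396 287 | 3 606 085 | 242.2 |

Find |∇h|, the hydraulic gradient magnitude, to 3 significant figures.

0.00196

Differences from MW-1: to MW-2 (Δx, Δy, Δh) = (105, 0, -0.2); to MW-3 = (50, -10, -0.1).
Solve a·Δx + b·Δy = Δh: det = 105·(-10) − 50·0 = -1050.
∂h/∂x = [(-0.2)·(-10) − (-0.1)·0] / -1050 = -0.001905
∂h/∂y = [105·(-0.1) − 50·(-0.2)] / -1050 = +0.0004762
|∇h| = √(-0.001905² + 0.0004762²) = 0.001964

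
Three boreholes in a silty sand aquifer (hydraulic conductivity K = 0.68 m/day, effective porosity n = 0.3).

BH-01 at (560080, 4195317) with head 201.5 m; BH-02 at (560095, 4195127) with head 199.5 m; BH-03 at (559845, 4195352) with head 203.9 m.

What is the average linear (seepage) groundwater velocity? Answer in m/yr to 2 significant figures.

Three-point gradient (reference BH-01): Δ to BH-02 = (15, -190, -2.0), Δ to BH-03 = (-235, 35, +2.4).
∂h/∂x = -0.008748, ∂h/∂y = +0.009836 (det = -44125).
|∇h| = √(-0.008748² + 0.009836²) = 0.01316
Seepage velocity v = K·i/n = 0.68 × 0.01316 / 0.3 = 0.02983 m/day = 10.9 m/yr.

11 m/yr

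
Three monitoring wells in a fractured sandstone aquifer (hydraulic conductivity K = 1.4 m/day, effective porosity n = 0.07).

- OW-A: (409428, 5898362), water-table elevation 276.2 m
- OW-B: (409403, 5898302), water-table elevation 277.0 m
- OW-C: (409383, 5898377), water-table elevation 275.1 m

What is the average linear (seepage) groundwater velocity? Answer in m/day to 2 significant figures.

0.54 m/day

With h = a·x + b·y + c and OW-A as origin, the differences give:
  (-25)·a + (-60)·b = +0.8
  (-45)·a + 15·b = -1.1
Eliminate b (×15 and ×(-60), subtract): -3075·a = -54.00 → a = ∂h/∂x = +0.01756
Back-substitute: b = ∂h/∂y = -0.02065.
|∇h| = √(0.01756² + -0.02065²) = 0.02711
Seepage velocity v = K·i/n = 1.4 × 0.02711 / 0.07 = 0.5422 m/day.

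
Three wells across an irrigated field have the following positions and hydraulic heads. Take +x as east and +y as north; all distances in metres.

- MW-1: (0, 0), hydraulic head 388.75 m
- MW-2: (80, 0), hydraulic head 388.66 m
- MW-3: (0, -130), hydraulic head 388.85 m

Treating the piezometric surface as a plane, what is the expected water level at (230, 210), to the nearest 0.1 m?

∂h/∂x = (388.66 − 388.75) / (80 − 0) = -0.001125
∂h/∂y = (388.85 − 388.75) / (-130 − 0) = -0.0007692
h(230, 210) = 388.75 + (-0.001125)·(230) + (-0.0007692)·(210) = 388.75 -0.259 -0.162 = 388.330 m.

388.3 m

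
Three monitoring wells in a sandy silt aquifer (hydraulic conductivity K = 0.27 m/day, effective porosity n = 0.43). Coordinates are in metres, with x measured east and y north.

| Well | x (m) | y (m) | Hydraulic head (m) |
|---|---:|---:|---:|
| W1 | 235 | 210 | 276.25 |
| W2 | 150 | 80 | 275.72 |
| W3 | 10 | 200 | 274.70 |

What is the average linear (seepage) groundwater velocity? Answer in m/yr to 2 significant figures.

1.6 m/yr

Three-point gradient (reference W1): Δ to W2 = (-85, -130, -0.53), Δ to W3 = (-225, -10, -1.55).
∂h/∂x = +0.006908, ∂h/∂y = -0.0004401 (det = -28400).
|∇h| = √(0.006908² + -0.0004401²) = 0.006922
Seepage velocity v = K·i/n = 0.27 × 0.006922 / 0.43 = 0.004346 m/day = 1.587 m/yr.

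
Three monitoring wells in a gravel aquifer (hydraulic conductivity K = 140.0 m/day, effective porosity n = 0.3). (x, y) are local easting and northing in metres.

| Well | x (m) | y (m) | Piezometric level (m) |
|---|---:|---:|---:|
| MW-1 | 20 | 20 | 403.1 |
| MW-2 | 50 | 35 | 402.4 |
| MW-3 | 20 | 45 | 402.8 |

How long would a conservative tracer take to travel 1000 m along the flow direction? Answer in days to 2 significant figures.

Differences from MW-1: to MW-2 (Δx, Δy, Δh) = (30, 15, -0.7); to MW-3 = (0, 25, -0.3).
Solve a·Δx + b·Δy = Δh: det = 30·25 − 0·15 = 750.
∂h/∂x = [(-0.7)·25 − (-0.3)·15] / 750 = -0.01733
∂h/∂y = [30·(-0.3) − 0·(-0.7)] / 750 = -0.01200
|∇h| = √(-0.01733² + -0.01200²) = 0.02108
Seepage velocity v = K·i/n = 140.0 × 0.02108 / 0.3 = 9.837 m/day.
t = 1000 / 9.837 = 101.7 days.

100 days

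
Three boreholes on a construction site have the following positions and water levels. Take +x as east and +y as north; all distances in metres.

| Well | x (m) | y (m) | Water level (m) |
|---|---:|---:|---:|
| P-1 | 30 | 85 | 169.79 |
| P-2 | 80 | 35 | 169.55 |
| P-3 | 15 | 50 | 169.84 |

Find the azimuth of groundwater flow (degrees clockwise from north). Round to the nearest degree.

With h = a·x + b·y + c and P-1 as origin, the differences give:
  50·a + (-50)·b = -0.24
  (-15)·a + (-35)·b = +0.05
Eliminate b (×(-35) and ×(-50), subtract): -2500·a = 10.900 → a = ∂h/∂x = -0.004360
Back-substitute: b = ∂h/∂y = +0.0004400.
Flow direction (−∇h) has components (+0.004360 E, -0.0004400 N).
Azimuth = atan2(E, N) = atan2(+0.004360, -0.0004400) = 95.8° ≈ 096°.

096°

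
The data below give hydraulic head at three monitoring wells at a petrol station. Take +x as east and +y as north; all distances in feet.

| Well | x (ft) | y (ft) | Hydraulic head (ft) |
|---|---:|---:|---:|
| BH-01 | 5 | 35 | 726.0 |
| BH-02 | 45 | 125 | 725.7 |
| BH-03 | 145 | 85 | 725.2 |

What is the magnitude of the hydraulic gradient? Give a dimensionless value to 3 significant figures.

With h = a·x + b·y + c and BH-01 as origin, the differences give:
  40·a + 90·b = -0.3
  140·a + 50·b = -0.8
Eliminate b (×50 and ×90, subtract): -10600·a = 57.00 → a = ∂h/∂x = -0.005377
Back-substitute: b = ∂h/∂y = -0.0009434.
|∇h| = √(-0.005377² + -0.0009434²) = 0.005459

0.00546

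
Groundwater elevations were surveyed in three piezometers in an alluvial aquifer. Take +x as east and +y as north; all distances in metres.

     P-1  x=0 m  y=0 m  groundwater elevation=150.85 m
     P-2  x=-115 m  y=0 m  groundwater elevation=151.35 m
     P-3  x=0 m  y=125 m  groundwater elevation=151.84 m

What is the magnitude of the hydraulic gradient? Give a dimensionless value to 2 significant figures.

∂h/∂x = (151.35 − 150.85) / (-115 − 0) = -0.004348
∂h/∂y = (151.84 − 150.85) / (125 − 0) = +0.007920
|∇h| = √(-0.004348² + 0.007920²) = 0.009035

0.0090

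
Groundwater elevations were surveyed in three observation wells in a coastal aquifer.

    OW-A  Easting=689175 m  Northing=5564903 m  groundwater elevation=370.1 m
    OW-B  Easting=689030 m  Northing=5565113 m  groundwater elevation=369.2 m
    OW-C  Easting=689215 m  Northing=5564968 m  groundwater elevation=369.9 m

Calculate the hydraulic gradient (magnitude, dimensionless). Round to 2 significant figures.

0.0038

Taking OW-A as reference: OW-B−OW-A = (-145, 210, -0.9); OW-C−OW-A = (40, 65, -0.2).
Determinant of the coordinate differences = (-145)·65 − 40·210 = -17825.
∂h/∂x = [(-0.9)·65 − (-0.2)·210] / -17825 = +0.0009257
∂h/∂y = [(-145)·(-0.2) − 40·(-0.9)] / -17825 = -0.003647
|∇h| = √(0.0009257² + -0.003647²) = 0.003763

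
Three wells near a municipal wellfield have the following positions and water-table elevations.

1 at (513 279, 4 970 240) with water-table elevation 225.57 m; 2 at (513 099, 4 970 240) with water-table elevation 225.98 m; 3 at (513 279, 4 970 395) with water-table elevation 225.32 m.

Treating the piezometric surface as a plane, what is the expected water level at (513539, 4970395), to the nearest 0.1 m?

224.7 m

∂h/∂x = (225.98 − 225.57) / (513099 − 513279) = -0.002278
∂h/∂y = (225.32 − 225.57) / (4970395 − 4970240) = -0.001613
h(513539, 4970395) = 225.57 + (-0.002278)·(260) + (-0.001613)·(155) = 225.57 -0.592 -0.250 = 224.728 m.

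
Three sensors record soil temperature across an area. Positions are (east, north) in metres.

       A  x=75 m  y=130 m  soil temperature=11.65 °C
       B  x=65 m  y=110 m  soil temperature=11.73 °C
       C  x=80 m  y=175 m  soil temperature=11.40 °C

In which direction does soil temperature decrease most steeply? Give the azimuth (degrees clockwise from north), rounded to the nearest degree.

326°

Differences from A: to B (Δx, Δy, Δh) = (-10, -20, +0.08); to C = (5, 45, -0.25).
Solve a·Δx + b·Δy = ΔT: det = (-10)·45 − 5·(-20) = -350.
∂T/∂x = [(+0.08)·45 − (-0.25)·(-20)] / -350 = +0.004000
∂T/∂y = [(-10)·(-0.25) − 5·(+0.08)] / -350 = -0.006000
Steepest decrease is along −∇f: components (-0.004000 E, +0.006000 N).
Azimuth = atan2(-0.004000, +0.006000) = 326.3° ≈ 326°.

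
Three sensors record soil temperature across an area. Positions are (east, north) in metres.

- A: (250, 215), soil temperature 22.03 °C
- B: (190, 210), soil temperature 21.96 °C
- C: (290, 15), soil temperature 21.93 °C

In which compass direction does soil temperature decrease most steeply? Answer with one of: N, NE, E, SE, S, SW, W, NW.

SW

Taking A as reference: B−A = (-60, -5, -0.07); C−A = (40, -200, -0.10).
Determinant of the coordinate differences = (-60)·(-200) − 40·(-5) = 12200.
∂T/∂x = [(-0.07)·(-200) − (-0.10)·(-5)] / 12200 = +0.001107
∂T/∂y = [(-60)·(-0.10) − 40·(-0.07)] / 12200 = +0.0007213
Steepest decrease is along −∇f = (-0.001107 E, -0.0007213 N) → southwest.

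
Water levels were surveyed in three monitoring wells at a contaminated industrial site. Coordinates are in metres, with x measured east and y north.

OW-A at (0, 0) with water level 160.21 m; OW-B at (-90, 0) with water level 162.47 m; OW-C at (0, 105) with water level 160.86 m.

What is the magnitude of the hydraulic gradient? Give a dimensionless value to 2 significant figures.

0.026

∂h/∂x = (162.47 − 160.21) / (-90 − 0) = -0.02511
∂h/∂y = (160.86 − 160.21) / (105 − 0) = +0.006190
|∇h| = √(-0.02511² + 0.006190²) = 0.02586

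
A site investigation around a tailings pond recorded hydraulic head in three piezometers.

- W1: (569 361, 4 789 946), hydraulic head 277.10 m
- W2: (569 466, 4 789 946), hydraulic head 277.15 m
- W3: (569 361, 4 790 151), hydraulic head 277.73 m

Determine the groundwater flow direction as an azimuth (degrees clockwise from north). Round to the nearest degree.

189°

∂h/∂x = (277.15 − 277.10) / (569466 − 569361) = +0.0004762
∂h/∂y = (277.73 − 277.10) / (4790151 − 4789946) = +0.003073
Flow direction (−∇h) has components (-0.0004762 E, -0.003073 N).
Azimuth = atan2(E, N) = atan2(-0.0004762, -0.003073) = 188.8° ≈ 189°.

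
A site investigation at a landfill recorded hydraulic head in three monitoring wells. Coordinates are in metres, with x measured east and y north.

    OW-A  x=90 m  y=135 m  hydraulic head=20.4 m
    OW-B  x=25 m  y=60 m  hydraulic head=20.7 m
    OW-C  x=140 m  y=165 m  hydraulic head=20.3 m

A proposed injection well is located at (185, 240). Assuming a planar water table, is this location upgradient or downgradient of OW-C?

Taking OW-A as reference: OW-B−OW-A = (-65, -75, +0.3); OW-C−OW-A = (50, 30, -0.1).
Determinant of the coordinate differences = (-65)·30 − 50·(-75) = 1800.
∂h/∂x = [(+0.3)·30 − (-0.1)·(-75)] / 1800 = +0.0008333
∂h/∂y = [(-65)·(-0.1) − 50·(+0.3)] / 1800 = -0.004722
Head at (185, 240) = 20.4 + (+0.0008333)·(95) + (-0.004722)·(105) = 19.98 m.
That is lower than the 20.3 m at OW-C, so the point is downgradient.

downgradient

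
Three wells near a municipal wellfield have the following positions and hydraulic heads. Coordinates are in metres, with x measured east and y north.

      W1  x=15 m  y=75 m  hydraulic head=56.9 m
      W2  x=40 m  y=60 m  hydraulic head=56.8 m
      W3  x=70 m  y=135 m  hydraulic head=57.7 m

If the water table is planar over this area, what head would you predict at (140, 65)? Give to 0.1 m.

Differences from W1: to W2 (Δx, Δy, Δh) = (25, -15, -0.1); to W3 = (55, 60, +0.8).
Solve a·Δx + b·Δy = Δh: det = 25·60 − 55·(-15) = 2325.
∂h/∂x = [(-0.1)·60 − (+0.8)·(-15)] / 2325 = +0.002581
∂h/∂y = [25·(+0.8) − 55·(-0.1)] / 2325 = +0.01097
h(140, 65) = 56.9 + (+0.002581)·(125) + (+0.01097)·(-10) = 56.9 +0.323 -0.110 = 57.113 m.

57.1 m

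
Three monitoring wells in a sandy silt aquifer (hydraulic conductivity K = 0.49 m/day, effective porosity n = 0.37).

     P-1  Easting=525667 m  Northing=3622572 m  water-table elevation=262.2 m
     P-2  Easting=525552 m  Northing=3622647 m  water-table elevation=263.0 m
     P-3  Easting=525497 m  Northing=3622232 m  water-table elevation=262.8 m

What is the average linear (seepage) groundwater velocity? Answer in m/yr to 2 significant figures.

3.0 m/yr

Differences from P-1: to P-2 (Δx, Δy, Δh) = (-115, 75, +0.8); to P-3 = (-170, -340, +0.6).
Determinant of the coordinate differences = (-115)·(-340) − (-170)·75 = 51850.
∂h/∂x = [(+0.8)·(-340) − (+0.6)·75] / 51850 = -0.006114
∂h/∂y = [(-115)·(+0.6) − (-170)·(+0.8)] / 51850 = +0.001292
|∇h| = √(-0.006114² + 0.001292²) = 0.006249
Seepage velocity v = K·i/n = 0.49 × 0.006249 / 0.37 = 0.008276 m/day = 3.023 m/yr.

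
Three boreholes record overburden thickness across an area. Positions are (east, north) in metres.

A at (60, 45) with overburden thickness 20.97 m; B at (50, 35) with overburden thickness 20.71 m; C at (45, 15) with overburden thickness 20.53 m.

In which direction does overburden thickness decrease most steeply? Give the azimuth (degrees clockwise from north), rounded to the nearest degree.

262°

Taking A as reference: B−A = (-10, -10, -0.26); C−A = (-15, -30, -0.44).
Solve a·Δx + b·Δy = Δd: det = (-10)·(-30) − (-15)·(-10) = 150.
∂d/∂x = [(-0.26)·(-30) − (-0.44)·(-10)] / 150 = +0.02267
∂d/∂y = [(-10)·(-0.44) − (-15)·(-0.26)] / 150 = +0.003333
Steepest decrease is along −∇f: components (-0.02267 E, -0.003333 N).
Azimuth = atan2(-0.02267, -0.003333) = 261.6° ≈ 262°.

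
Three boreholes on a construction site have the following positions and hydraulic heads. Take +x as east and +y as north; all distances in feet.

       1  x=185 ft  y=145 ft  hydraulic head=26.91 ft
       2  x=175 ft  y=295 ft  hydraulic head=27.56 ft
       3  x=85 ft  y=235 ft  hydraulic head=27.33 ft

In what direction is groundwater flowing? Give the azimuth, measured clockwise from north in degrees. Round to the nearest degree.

Taking 1 as reference: 2−1 = (-10, 150, +0.65); 3−1 = (-100, 90, +0.42).
Determinant of the coordinate differences = (-10)·90 − (-100)·150 = 14100.
∂h/∂x = [(+0.65)·90 − (+0.42)·150] / 14100 = -0.0003191
∂h/∂y = [(-10)·(+0.42) − (-100)·(+0.65)] / 14100 = +0.004312
Flow direction (−∇h) has components (+0.0003191 E, -0.004312 N).
Azimuth = atan2(E, N) = atan2(+0.0003191, -0.004312) = 175.8° ≈ 176°.

176°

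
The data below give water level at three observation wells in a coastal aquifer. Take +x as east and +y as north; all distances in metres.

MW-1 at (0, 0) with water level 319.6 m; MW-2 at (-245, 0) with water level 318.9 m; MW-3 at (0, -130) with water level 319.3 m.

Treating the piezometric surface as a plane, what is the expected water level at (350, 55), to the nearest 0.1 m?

∂h/∂x = (318.9 − 319.6) / (-245 − 0) = +0.002857
∂h/∂y = (319.3 − 319.6) / (-130 − 0) = +0.002308
h(350, 55) = 319.6 + (+0.002857)·(350) + (+0.002308)·(55) = 319.6 +1.000 +0.127 = 320.727 m.

320.7 m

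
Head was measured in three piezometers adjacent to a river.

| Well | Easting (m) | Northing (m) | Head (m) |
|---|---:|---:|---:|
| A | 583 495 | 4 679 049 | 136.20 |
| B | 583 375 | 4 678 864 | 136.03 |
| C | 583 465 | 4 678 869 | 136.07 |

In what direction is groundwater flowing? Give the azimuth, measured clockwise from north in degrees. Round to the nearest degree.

Three-point gradient (reference A): Δ to B = (-120, -185, -0.17), Δ to C = (-30, -180, -0.13).
∂h/∂x = +0.0004081, ∂h/∂y = +0.0006542 (det = 16050).
Flow direction (−∇h) has components (-0.0004081 E, -0.0006542 N).
Azimuth = atan2(E, N) = atan2(-0.0004081, -0.0006542) = 212.0° ≈ 212°.

212°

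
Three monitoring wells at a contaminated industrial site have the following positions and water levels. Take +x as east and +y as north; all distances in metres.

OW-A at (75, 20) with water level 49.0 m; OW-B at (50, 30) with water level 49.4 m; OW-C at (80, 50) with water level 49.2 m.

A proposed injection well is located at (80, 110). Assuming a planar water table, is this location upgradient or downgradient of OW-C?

upgradient

Three-point gradient (reference OW-A): Δ to OW-B = (-25, 10, +0.4), Δ to OW-C = (5, 30, +0.2).
∂h/∂x = -0.01250, ∂h/∂y = +0.008750 (det = -800).
Head at (80, 110) = 49.0 + (-0.01250)·(5) + (+0.008750)·(90) = 49.73 m.
That is higher than the 49.2 m at OW-C, so the point is upgradient.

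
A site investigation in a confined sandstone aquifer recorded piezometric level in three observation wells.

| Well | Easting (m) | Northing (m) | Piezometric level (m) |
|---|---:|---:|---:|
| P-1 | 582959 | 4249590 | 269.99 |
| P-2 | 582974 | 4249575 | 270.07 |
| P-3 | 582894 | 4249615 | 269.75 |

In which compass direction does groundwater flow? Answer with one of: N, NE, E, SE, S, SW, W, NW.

NW

Differences from P-1: to P-2 (Δx, Δy, Δh) = (15, -15, +0.08); to P-3 = (-65, 25, -0.24).
Determinant of the coordinate differences = 15·25 − (-65)·(-15) = -600.
∂h/∂x = [(+0.08)·25 − (-0.24)·(-15)] / -600 = +0.002667
∂h/∂y = [15·(-0.24) − (-65)·(+0.08)] / -600 = -0.002667
Flow = −∇h = (-0.002667 east, +0.002667 north), which points northwest.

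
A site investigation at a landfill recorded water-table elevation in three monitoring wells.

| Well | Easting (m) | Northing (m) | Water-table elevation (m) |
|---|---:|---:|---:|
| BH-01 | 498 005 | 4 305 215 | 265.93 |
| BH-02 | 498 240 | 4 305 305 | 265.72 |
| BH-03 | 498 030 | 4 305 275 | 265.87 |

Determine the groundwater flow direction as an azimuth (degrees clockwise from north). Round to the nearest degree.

With h = a·x + b·y + c and BH-01 as origin, the differences give:
  235·a + 90·b = -0.21
  25·a + 60·b = -0.06
Eliminate b (×60 and ×90, subtract): 11850·a = -7.200 → a = ∂h/∂x = -0.0006076
Back-substitute: b = ∂h/∂y = -0.0007468.
Flow direction (−∇h) has components (+0.0006076 E, +0.0007468 N).
Azimuth = atan2(E, N) = atan2(+0.0006076, +0.0007468) = 39.1° ≈ 039°.

039°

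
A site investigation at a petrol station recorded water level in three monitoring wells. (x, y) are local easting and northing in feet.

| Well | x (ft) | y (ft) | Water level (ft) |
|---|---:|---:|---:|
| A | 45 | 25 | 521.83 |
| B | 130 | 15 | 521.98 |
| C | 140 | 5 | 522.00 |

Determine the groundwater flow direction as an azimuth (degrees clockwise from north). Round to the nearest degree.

With h = a·x + b·y + c and A as origin, the differences give:
  85·a + (-10)·b = +0.15
  95·a + (-20)·b = +0.17
Eliminate b (×(-20) and ×(-10), subtract): -750·a = -1.300 → a = ∂h/∂x = +0.001733
Back-substitute: b = ∂h/∂y = -0.0002667.
Flow direction (−∇h) has components (-0.001733 E, +0.0002667 N).
Azimuth = atan2(E, N) = atan2(-0.001733, +0.0002667) = 278.7° ≈ 279°.

279°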